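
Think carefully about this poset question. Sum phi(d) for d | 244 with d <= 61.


Divisors of 244 up to 61: [1, 2, 4, 61]
phi values: [1, 1, 2, 60]
Sum = 64


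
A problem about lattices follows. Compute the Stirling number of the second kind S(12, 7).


S(n,k) = k*S(n-1,k) + S(n-1,k-1).
S(11,7) = 63987, S(11,6) = 179487
S(12,7) = 7*63987 + 179487 = 447909 + 179487
S(12,7) = 627396


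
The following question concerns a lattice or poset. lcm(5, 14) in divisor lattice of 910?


Join=lcm.
gcd(5,14)=1
lcm=70


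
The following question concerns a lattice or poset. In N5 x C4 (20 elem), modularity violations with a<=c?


Modular law: if a <= c then a v (b ^ c) = (a v b) ^ c.
Check all triples (a,b,c) with a <= c among 20 elements.
  e.g. a=(a,0), b=(c,0), c=(b,0): lhs=(a,0) != rhs=(b,0)
  e.g. a=(a,0), b=(c,1), c=(b,0): lhs=(a,0) != rhs=(b,0)
Total violating triples: 40


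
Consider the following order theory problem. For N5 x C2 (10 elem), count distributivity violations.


Distributive law: a ^ (b v c) = (a ^ b) v (a ^ c).
Check all 10^3 = 1000 ordered triples (a,b,c).
  e.g. a=(b,0), b=(a,0), c=(c,0): lhs=(b,0) != rhs=(a,0)
  e.g. a=(b,0), b=(a,0), c=(c,1): lhs=(b,0) != rhs=(a,0)
Total violating triples: 16


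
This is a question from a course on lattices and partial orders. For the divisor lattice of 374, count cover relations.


A cover relation a -< b holds when a < b with no c strictly between.
Cover relations:
  1 -< 2
  1 -< 11
  1 -< 17
  2 -< 22
  2 -< 34
  11 -< 22
  11 -< 187
  17 -< 34
  ...4 more
Total: 12


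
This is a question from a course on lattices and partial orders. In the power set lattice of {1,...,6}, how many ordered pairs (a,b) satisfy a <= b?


The order relation is {(a,b) : a <= b}, reflexive so it includes (a,a).
Examples: ({},{}), ({},{1,2}), ({},{1,2,3}), ({},{1,2,3,4}), ({},{1,2,3,4,5}), ...
Total ordered pairs: 729


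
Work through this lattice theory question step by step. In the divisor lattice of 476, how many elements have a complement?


An element a is complemented if some b has a meet b = bottom, a join b = top.
a is complemented iff gcd(a, n/a)=1, i.e. a is a unitary divisor of 476.
Complemented elements: 1, 4, 7, 17, 28, 68, ... (2 more)
Count: 8


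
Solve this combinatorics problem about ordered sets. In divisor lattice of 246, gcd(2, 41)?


Meet=gcd.
gcd(2,41)=1


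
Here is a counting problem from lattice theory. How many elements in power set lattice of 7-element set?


Power set = 2^n.
2^7 = 128


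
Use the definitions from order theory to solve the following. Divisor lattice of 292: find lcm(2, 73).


In a divisor lattice, join = lcm (least common multiple).
gcd(2,73) = 1
lcm(2,73) = 2*73/gcd = 146/1 = 146


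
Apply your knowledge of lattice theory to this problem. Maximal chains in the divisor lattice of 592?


A maximal chain goes from the minimum element to a maximal element via cover relations.
Counting all min-to-max paths in the cover graph.
Total maximal chains: 5


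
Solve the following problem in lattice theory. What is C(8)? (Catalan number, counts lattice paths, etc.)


C(n) = C(2n, n) / (n+1).
C(16, 8) = 12870
C(8) = 12870 / 9 = 1430


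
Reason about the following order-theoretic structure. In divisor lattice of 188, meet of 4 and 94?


In a divisor lattice, meet = gcd (greatest common divisor).
By Euclidean algorithm or factoring: gcd(4,94) = 2


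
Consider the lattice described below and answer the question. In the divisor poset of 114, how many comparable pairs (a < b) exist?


A comparable pair {a,b} has a < b or b < a in the order.
Count unordered pairs where one element is strictly below the other.
Examples: {1,2}, {1,3}, {1,6}, {1,19}, ...
Total comparable pairs: 19


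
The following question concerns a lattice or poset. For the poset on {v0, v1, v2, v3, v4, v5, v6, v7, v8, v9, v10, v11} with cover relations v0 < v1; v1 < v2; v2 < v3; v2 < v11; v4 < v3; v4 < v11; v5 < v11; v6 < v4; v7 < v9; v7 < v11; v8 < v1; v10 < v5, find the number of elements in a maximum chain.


A chain is a totally ordered subset; we count the number of elements in a maximum chain.
Compute, for each element x, the size of the longest chain ending at x:
  v0: 1
  v6: 1
  v7: 1
  v8: 1
  v10: 1
  v4: 2
  ...
A maximum chain: v0 < v1 < v2 < v3
Number of elements in the longest chain: 4


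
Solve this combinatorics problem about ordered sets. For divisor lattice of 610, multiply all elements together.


Divisors of 610: [1, 2, 5, 10, 61, 122, 305, 610]
Product = n^(d(n)/2) = 610^(8/2)
Product = 138458410000


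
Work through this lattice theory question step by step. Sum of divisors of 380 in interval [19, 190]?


Interval [19,190] in divisors of 380: [19, 38, 95, 190]
Sum = 342


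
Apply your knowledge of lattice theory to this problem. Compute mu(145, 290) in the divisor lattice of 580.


In a divisor lattice, mu(a,b) = mu(b/a) where mu is the classical Mobius function.
b/a = 290/145 = 2
Prime factorization of 2: primes [2]
2 is squarefree with 1 prime factor(s), so mu(2) = (-1)^1 = -1


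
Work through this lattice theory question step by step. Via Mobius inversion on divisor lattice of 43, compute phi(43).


phi(n) = n * prod_{p|n} (1 - 1/p).
Prime divisors of 43: [43]
phi(43) = 43 * (1 - 1/43)
phi(43) = 42


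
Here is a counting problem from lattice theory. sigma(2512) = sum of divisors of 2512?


sigma(n) = sum of divisors.
Divisors of 2512: [1, 2, 4, 8, 16, 157, 314, 628, 1256, 2512]
Sum = 4898


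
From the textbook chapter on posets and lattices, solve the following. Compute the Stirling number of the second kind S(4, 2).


S(n,k) = k*S(n-1,k) + S(n-1,k-1).
S(3,2) = 3, S(3,1) = 1
S(4,2) = 2*3 + 1 = 6 + 1
S(4,2) = 7


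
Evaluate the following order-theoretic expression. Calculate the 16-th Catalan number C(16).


C(n) = C(2n, n) / (n+1).
C(32, 16) = 601080390
C(16) = 601080390 / 17 = 35357670


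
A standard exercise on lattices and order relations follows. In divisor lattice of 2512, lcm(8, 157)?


Join=lcm.
gcd(8,157)=1
lcm=1256


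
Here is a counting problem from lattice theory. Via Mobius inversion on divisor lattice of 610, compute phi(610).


phi(n) = n * prod_{p|n} (1 - 1/p).
Prime divisors of 610: [2, 5, 61]
phi(610) = 610 * (1 - 1/2) * (1 - 1/5) * (1 - 1/61)
phi(610) = 240


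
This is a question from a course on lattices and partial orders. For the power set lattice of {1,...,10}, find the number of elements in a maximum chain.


A chain is a totally ordered subset; we count the number of elements in a maximum chain.
Compute, for each element x, the size of the longest chain ending at x:
  {}: 1
  {1}: 2
  {2}: 2
  {3}: 2
  {4}: 2
  {5}: 2
  ...
A maximum chain: {} < {1} < {1,2} < {1,2,3} < {1,2,3,4} < {1,2,3,4,5} < {1,2,3,4,5,6} < {1,2,3,4,5,6,7} < {1,2,3,4,5,6,7,8} < {1,2,3,4,5,6,7,8,9} < {1,2,3,4,5,6,7,8,9,10}
Number of elements in the longest chain: 11


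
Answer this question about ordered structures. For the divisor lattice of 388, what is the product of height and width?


Height = length of longest chain minus 1; width = size of largest antichain.
A maximum chain: 1 | 97 | 194 | 388  (height 3).
A maximum antichain: {2, 97}  (width 2).
Product = 3 * 2 = 6


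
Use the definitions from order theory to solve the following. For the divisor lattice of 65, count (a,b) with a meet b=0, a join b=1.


Complement pair (a,b): a meet b = bottom, a join b = top.
Here: gcd(a,b)=1 and lcm(a,b)=65, i.e. a*b=65 with a,b coprime.
Pairs found: (1,65), (5,13), (13,5), (65,1)
Total ordered pairs: 4


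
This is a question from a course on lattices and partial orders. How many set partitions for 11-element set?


B(n) = number of set partitions of an n-element set.
B(n) satisfies the recurrence: B(n+1) = sum_k C(n,k)*B(k).
B(11) = 678570


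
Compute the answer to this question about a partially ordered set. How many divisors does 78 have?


Divisors of 78: [1, 2, 3, 6, 13, 26, 39, 78]
Count: 8


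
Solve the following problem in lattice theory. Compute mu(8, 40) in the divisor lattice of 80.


In a divisor lattice, mu(a,b) = mu(b/a) where mu is the classical Mobius function.
b/a = 40/8 = 5
Prime factorization of 5: primes [5]
5 is squarefree with 1 prime factor(s), so mu(5) = (-1)^1 = -1


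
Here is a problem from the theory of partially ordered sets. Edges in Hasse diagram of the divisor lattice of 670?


A cover relation a -< b holds when a < b with no c strictly between.
Cover relations:
  1 -< 2
  1 -< 5
  1 -< 67
  2 -< 10
  2 -< 134
  5 -< 10
  5 -< 335
  10 -< 670
  ...4 more
Total: 12


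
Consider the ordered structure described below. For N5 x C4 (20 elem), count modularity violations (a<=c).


Modular law: if a <= c then a v (b ^ c) = (a v b) ^ c.
Check all triples (a,b,c) with a <= c among 20 elements.
  e.g. a=(a,0), b=(c,0), c=(b,0): lhs=(a,0) != rhs=(b,0)
  e.g. a=(a,0), b=(c,1), c=(b,0): lhs=(a,0) != rhs=(b,0)
Total violating triples: 40


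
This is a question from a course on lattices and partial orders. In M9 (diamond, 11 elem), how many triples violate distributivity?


Distributive law: a ^ (b v c) = (a ^ b) v (a ^ c).
Check all 11^3 = 1331 ordered triples (a,b,c).
  e.g. a=a1, b=a2, c=a3: lhs=a1 != rhs=0
  e.g. a=a1, b=a2, c=a4: lhs=a1 != rhs=0
Total violating triples: 504


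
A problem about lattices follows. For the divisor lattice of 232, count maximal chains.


A maximal chain goes from the minimum element to a maximal element via cover relations.
Counting all min-to-max paths in the cover graph.
Total maximal chains: 4


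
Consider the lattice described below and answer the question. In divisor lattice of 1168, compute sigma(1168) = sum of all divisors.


sigma(n) = sum of divisors.
Divisors of 1168: [1, 2, 4, 8, 16, 73, 146, 292, 584, 1168]
Sum = 2294


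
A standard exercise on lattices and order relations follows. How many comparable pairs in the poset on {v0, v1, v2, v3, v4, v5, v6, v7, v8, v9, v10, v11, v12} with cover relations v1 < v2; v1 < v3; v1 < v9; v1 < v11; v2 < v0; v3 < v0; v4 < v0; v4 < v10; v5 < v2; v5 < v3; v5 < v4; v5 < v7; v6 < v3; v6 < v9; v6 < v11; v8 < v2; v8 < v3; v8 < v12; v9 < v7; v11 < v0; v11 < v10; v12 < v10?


A comparable pair {a,b} has a < b or b < a in the order.
Count unordered pairs where one element is strictly below the other.
Examples: {v0,v1}, {v0,v2}, {v0,v3}, {v0,v4}, ...
Total comparable pairs: 32


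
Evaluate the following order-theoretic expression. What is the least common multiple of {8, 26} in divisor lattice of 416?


In a divisor lattice, join = lcm (least common multiple).
Compute lcm iteratively: start with first element, then lcm(current, next).
Elements: [8, 26]
lcm(8,26) = 104
Final lcm = 104


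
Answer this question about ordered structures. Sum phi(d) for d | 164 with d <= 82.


Divisors of 164 up to 82: [1, 2, 4, 41, 82]
phi values: [1, 1, 2, 40, 40]
Sum = 84


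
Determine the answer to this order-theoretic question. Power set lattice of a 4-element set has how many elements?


Power set = 2^n.
2^4 = 16


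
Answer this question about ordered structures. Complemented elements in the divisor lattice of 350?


An element a is complemented if some b has a meet b = bottom, a join b = top.
a is complemented iff gcd(a, n/a)=1, i.e. a is a unitary divisor of 350.
Complemented elements: 1, 2, 7, 14, 25, 50, ... (2 more)
Count: 8


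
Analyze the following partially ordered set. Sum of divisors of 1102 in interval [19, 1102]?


Interval [19,1102] in divisors of 1102: [19, 38, 551, 1102]
Sum = 1710


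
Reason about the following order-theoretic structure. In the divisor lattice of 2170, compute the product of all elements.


Divisors of 2170: [1, 2, 5, 7, 10, 14, 31, 35, 62, 70, 155, 217, 310, 434, 1085, 2170]
Product = n^(d(n)/2) = 2170^(16/2)
Product = 491674710553091424100000000


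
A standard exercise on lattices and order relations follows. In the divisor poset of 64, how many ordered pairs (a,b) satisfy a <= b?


The order relation is {(a,b) : a <= b}, reflexive so it includes (a,a).
Examples: (1,1), (1,16), (1,2), (1,32), (1,4), ...
Total ordered pairs: 28


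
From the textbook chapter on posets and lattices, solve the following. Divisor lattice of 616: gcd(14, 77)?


Meet=gcd.
gcd(14,77)=7


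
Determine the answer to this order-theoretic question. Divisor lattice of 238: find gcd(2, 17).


In a divisor lattice, meet = gcd (greatest common divisor).
By Euclidean algorithm or factoring: gcd(2,17) = 1


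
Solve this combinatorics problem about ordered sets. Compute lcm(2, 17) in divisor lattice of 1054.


In a divisor lattice, join = lcm (least common multiple).
gcd(2,17) = 1
lcm(2,17) = 2*17/gcd = 34/1 = 34


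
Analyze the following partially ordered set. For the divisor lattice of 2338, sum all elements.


sigma(n) = sum of divisors.
Divisors of 2338: [1, 2, 7, 14, 167, 334, 1169, 2338]
Sum = 4032


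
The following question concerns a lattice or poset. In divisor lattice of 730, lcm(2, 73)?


Join=lcm.
gcd(2,73)=1
lcm=146


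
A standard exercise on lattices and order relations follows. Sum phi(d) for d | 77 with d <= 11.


Divisors of 77 up to 11: [1, 7, 11]
phi values: [1, 6, 10]
Sum = 17


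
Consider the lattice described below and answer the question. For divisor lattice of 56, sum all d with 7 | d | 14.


Interval [7,14] in divisors of 56: [7, 14]
Sum = 21


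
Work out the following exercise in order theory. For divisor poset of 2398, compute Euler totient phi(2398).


phi(n) = n * prod_{p|n} (1 - 1/p).
Prime divisors of 2398: [2, 11, 109]
phi(2398) = 2398 * (1 - 1/2) * (1 - 1/11) * (1 - 1/109)
phi(2398) = 1080


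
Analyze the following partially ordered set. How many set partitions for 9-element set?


B(n) = number of set partitions of an n-element set.
B(n) satisfies the recurrence: B(n+1) = sum_k C(n,k)*B(k).
B(9) = 21147


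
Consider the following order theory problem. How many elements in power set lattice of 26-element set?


Power set = 2^n.
2^26 = 67108864


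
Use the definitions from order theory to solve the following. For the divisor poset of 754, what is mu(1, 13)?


In a divisor lattice, mu(a,b) = mu(b/a) where mu is the classical Mobius function.
b/a = 13/1 = 13
Prime factorization of 13: primes [13]
13 is squarefree with 1 prime factor(s), so mu(13) = (-1)^1 = -1


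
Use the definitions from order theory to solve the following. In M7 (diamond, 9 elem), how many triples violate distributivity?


Distributive law: a ^ (b v c) = (a ^ b) v (a ^ c).
Check all 9^3 = 729 ordered triples (a,b,c).
  e.g. a=a1, b=a2, c=a3: lhs=a1 != rhs=0
  e.g. a=a1, b=a2, c=a4: lhs=a1 != rhs=0
Total violating triples: 210


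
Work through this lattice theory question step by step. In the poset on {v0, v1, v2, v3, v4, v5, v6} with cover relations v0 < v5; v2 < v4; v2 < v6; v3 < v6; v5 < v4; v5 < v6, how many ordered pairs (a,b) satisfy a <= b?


The order relation is {(a,b) : a <= b}, reflexive so it includes (a,a).
Examples: (v0,v0), (v0,v4), (v0,v5), (v0,v6), (v1,v1), ...
Total ordered pairs: 15


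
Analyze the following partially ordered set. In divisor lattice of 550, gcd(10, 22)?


Meet=gcd.
gcd(10,22)=2


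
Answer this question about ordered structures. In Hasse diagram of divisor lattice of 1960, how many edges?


A cover relation a -< b holds when a < b with no c strictly between.
Cover relations:
  1 -< 2
  1 -< 5
  1 -< 7
  2 -< 4
  2 -< 10
  2 -< 14
  4 -< 8
  4 -< 20
  ...38 more
Total: 46


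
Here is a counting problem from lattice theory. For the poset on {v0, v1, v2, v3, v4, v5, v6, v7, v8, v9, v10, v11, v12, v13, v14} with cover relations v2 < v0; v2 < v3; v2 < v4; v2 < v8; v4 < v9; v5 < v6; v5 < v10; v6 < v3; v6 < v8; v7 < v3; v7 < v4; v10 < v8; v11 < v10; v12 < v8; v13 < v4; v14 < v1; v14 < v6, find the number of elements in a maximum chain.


A chain is a totally ordered subset; we count the number of elements in a maximum chain.
Compute, for each element x, the size of the longest chain ending at x:
  v2: 1
  v5: 1
  v7: 1
  v11: 1
  v12: 1
  v13: 1
  ...
A maximum chain: v5 < v6 < v3
Number of elements in the longest chain: 3


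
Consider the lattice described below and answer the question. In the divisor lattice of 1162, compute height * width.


Height = length of longest chain minus 1; width = size of largest antichain.
A maximum chain: 1 | 83 | 581 | 1162  (height 3).
A maximum antichain: {2, 7, 83}  (width 3).
Product = 3 * 3 = 9


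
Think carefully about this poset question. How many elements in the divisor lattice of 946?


Divisors of 946: [1, 2, 11, 22, 43, 86, 473, 946]
Count: 8


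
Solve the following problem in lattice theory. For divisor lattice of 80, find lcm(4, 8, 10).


In a divisor lattice, join = lcm (least common multiple).
Compute lcm iteratively: start with first element, then lcm(current, next).
Elements: [4, 8, 10]
lcm(4,8) = 8
lcm(8,10) = 40
Final lcm = 40


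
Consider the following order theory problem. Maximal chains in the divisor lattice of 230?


A maximal chain goes from the minimum element to a maximal element via cover relations.
Counting all min-to-max paths in the cover graph.
Total maximal chains: 6


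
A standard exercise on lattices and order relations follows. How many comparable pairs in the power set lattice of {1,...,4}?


A comparable pair {a,b} has a < b or b < a in the order.
Count unordered pairs where one element is strictly below the other.
Examples: {{},{1}}, {{},{2}}, {{},{3}}, {{},{4}}, ...
Total comparable pairs: 65


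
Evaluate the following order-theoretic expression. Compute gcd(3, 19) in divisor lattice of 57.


In a divisor lattice, meet = gcd (greatest common divisor).
By Euclidean algorithm or factoring: gcd(3,19) = 1


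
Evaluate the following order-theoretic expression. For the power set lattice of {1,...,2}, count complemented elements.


An element a is complemented if some b has a meet b = bottom, a join b = top.
every subset A has complement S\A, so all elements are complemented.
Complemented elements: {}, {1}, {2}, {1,2}
Count: 4


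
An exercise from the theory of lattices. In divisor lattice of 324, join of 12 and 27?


In a divisor lattice, join = lcm (least common multiple).
gcd(12,27) = 3
lcm(12,27) = 12*27/gcd = 324/3 = 108


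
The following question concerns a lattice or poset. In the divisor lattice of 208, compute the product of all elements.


Divisors of 208: [1, 2, 4, 8, 13, 16, 26, 52, 104, 208]
Product = n^(d(n)/2) = 208^(10/2)
Product = 389328928768


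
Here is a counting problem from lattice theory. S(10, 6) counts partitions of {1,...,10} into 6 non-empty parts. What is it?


S(n,k) = k*S(n-1,k) + S(n-1,k-1).
S(9,6) = 2646, S(9,5) = 6951
S(10,6) = 6*2646 + 6951 = 15876 + 6951
S(10,6) = 22827


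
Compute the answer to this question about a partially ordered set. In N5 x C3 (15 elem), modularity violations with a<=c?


Modular law: if a <= c then a v (b ^ c) = (a v b) ^ c.
Check all triples (a,b,c) with a <= c among 15 elements.
  e.g. a=(a,0), b=(c,0), c=(b,0): lhs=(a,0) != rhs=(b,0)
  e.g. a=(a,0), b=(c,1), c=(b,0): lhs=(a,0) != rhs=(b,0)
Total violating triples: 18


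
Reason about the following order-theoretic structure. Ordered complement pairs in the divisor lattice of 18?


Complement pair (a,b): a meet b = bottom, a join b = top.
Here: gcd(a,b)=1 and lcm(a,b)=18, i.e. a*b=18 with a,b coprime.
Pairs found: (1,18), (2,9), (9,2), (18,1)
Total ordered pairs: 4


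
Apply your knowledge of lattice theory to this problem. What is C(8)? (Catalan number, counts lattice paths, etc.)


C(n) = C(2n, n) / (n+1).
C(16, 8) = 12870
C(8) = 12870 / 9 = 1430


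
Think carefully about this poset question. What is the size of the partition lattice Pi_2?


B(n) = number of set partitions of an n-element set.
B(n) satisfies the recurrence: B(n+1) = sum_k C(n,k)*B(k).
B(2) = 2


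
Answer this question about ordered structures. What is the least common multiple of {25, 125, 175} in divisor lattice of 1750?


In a divisor lattice, join = lcm (least common multiple).
Compute lcm iteratively: start with first element, then lcm(current, next).
Elements: [25, 125, 175]
lcm(25,125) = 125
lcm(125,175) = 875
Final lcm = 875


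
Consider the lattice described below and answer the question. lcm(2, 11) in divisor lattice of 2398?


Join=lcm.
gcd(2,11)=1
lcm=22


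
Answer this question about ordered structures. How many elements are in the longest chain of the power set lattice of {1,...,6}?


A chain is a totally ordered subset; we count the number of elements in a maximum chain.
Compute, for each element x, the size of the longest chain ending at x:
  {}: 1
  {1}: 2
  {2}: 2
  {3}: 2
  {4}: 2
  {5}: 2
  ...
A maximum chain: {} < {1} < {1,2} < {1,2,3} < {1,2,3,4} < {1,2,3,4,5} < {1,2,3,4,5,6}
Number of elements in the longest chain: 7


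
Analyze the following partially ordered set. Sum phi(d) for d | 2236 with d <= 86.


Divisors of 2236 up to 86: [1, 2, 4, 13, 26, 43, 52, 86]
phi values: [1, 1, 2, 12, 12, 42, 24, 42]
Sum = 136


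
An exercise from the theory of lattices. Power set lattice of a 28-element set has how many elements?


Power set = 2^n.
2^28 = 268435456


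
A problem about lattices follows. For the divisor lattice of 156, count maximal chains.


A maximal chain goes from the minimum element to a maximal element via cover relations.
Counting all min-to-max paths in the cover graph.
Total maximal chains: 12


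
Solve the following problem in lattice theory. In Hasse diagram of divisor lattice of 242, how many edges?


A cover relation a -< b holds when a < b with no c strictly between.
Cover relations:
  1 -< 2
  1 -< 11
  2 -< 22
  11 -< 22
  11 -< 121
  22 -< 242
  121 -< 242
Total: 7


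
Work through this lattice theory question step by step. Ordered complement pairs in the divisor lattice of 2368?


Complement pair (a,b): a meet b = bottom, a join b = top.
Here: gcd(a,b)=1 and lcm(a,b)=2368, i.e. a*b=2368 with a,b coprime.
Pairs found: (1,2368), (37,64), (64,37), (2368,1)
Total ordered pairs: 4


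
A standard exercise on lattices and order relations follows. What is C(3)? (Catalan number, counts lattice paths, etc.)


C(n) = C(2n, n) / (n+1).
C(6, 3) = 20
C(3) = 20 / 4 = 5


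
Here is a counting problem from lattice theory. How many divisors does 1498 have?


Divisors of 1498: [1, 2, 7, 14, 107, 214, 749, 1498]
Count: 8


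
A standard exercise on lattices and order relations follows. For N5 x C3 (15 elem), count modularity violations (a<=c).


Modular law: if a <= c then a v (b ^ c) = (a v b) ^ c.
Check all triples (a,b,c) with a <= c among 15 elements.
  e.g. a=(a,0), b=(c,0), c=(b,0): lhs=(a,0) != rhs=(b,0)
  e.g. a=(a,0), b=(c,1), c=(b,0): lhs=(a,0) != rhs=(b,0)
Total violating triples: 18


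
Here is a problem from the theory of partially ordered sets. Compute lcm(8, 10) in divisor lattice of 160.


In a divisor lattice, join = lcm (least common multiple).
gcd(8,10) = 2
lcm(8,10) = 8*10/gcd = 80/2 = 40


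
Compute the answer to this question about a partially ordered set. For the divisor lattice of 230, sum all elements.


sigma(n) = sum of divisors.
Divisors of 230: [1, 2, 5, 10, 23, 46, 115, 230]
Sum = 432


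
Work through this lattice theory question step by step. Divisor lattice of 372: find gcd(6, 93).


In a divisor lattice, meet = gcd (greatest common divisor).
By Euclidean algorithm or factoring: gcd(6,93) = 3


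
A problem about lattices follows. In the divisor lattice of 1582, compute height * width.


Height = length of longest chain minus 1; width = size of largest antichain.
A maximum chain: 1 | 113 | 791 | 1582  (height 3).
A maximum antichain: {2, 7, 113}  (width 3).
Product = 3 * 3 = 9


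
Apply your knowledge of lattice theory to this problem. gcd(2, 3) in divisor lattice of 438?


Meet=gcd.
gcd(2,3)=1


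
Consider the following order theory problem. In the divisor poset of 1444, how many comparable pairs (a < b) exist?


A comparable pair {a,b} has a < b or b < a in the order.
Count unordered pairs where one element is strictly below the other.
Examples: {1,2}, {1,4}, {1,19}, {1,38}, ...
Total comparable pairs: 27


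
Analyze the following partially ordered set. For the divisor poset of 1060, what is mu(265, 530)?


In a divisor lattice, mu(a,b) = mu(b/a) where mu is the classical Mobius function.
b/a = 530/265 = 2
Prime factorization of 2: primes [2]
2 is squarefree with 1 prime factor(s), so mu(2) = (-1)^1 = -1


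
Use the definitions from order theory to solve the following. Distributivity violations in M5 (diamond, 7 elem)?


Distributive law: a ^ (b v c) = (a ^ b) v (a ^ c).
Check all 7^3 = 343 ordered triples (a,b,c).
  e.g. a=a1, b=a2, c=a3: lhs=a1 != rhs=0
  e.g. a=a1, b=a2, c=a4: lhs=a1 != rhs=0
Total violating triples: 60


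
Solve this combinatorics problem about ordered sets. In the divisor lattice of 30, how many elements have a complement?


An element a is complemented if some b has a meet b = bottom, a join b = top.
a is complemented iff gcd(a, n/a)=1, i.e. a is a unitary divisor of 30.
Complemented elements: 1, 2, 3, 5, 6, 10, ... (2 more)
Count: 8


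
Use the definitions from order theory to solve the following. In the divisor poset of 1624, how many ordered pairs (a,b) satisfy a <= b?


The order relation is {(a,b) : a <= b}, reflexive so it includes (a,a).
Examples: (1,1), (1,116), (1,14), (1,1624), (1,2), ...
Total ordered pairs: 90


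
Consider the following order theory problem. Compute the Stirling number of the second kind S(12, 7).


S(n,k) = k*S(n-1,k) + S(n-1,k-1).
S(11,7) = 63987, S(11,6) = 179487
S(12,7) = 7*63987 + 179487 = 447909 + 179487
S(12,7) = 627396


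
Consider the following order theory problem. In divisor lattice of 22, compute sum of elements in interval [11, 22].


Interval [11,22] in divisors of 22: [11, 22]
Sum = 33


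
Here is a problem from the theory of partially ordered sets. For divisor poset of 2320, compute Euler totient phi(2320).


phi(n) = n * prod_{p|n} (1 - 1/p).
Prime divisors of 2320: [2, 5, 29]
phi(2320) = 2320 * (1 - 1/2) * (1 - 1/5) * (1 - 1/29)
phi(2320) = 896


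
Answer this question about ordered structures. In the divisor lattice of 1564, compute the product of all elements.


Divisors of 1564: [1, 2, 4, 17, 23, 34, 46, 68, 92, 391, 782, 1564]
Product = n^(d(n)/2) = 1564^(12/2)
Product = 14635935683435892736


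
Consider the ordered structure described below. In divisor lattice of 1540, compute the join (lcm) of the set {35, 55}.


In a divisor lattice, join = lcm (least common multiple).
Compute lcm iteratively: start with first element, then lcm(current, next).
Elements: [35, 55]
lcm(35,55) = 385
Final lcm = 385


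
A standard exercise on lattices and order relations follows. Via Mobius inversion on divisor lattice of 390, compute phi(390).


phi(n) = n * prod_{p|n} (1 - 1/p).
Prime divisors of 390: [2, 3, 5, 13]
phi(390) = 390 * (1 - 1/2) * (1 - 1/3) * (1 - 1/5) * (1 - 1/13)
phi(390) = 96


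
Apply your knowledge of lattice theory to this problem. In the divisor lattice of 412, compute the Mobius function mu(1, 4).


In a divisor lattice, mu(a,b) = mu(b/a) where mu is the classical Mobius function.
b/a = 4/1 = 4
Prime factorization of 4: primes [2]
4 is not squarefree, so mu(4) = 0


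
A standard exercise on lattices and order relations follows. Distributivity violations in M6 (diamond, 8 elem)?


Distributive law: a ^ (b v c) = (a ^ b) v (a ^ c).
Check all 8^3 = 512 ordered triples (a,b,c).
  e.g. a=a1, b=a2, c=a3: lhs=a1 != rhs=0
  e.g. a=a1, b=a2, c=a4: lhs=a1 != rhs=0
Total violating triples: 120


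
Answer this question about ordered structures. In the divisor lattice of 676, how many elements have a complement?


An element a is complemented if some b has a meet b = bottom, a join b = top.
a is complemented iff gcd(a, n/a)=1, i.e. a is a unitary divisor of 676.
Complemented elements: 1, 4, 169, 676
Count: 4


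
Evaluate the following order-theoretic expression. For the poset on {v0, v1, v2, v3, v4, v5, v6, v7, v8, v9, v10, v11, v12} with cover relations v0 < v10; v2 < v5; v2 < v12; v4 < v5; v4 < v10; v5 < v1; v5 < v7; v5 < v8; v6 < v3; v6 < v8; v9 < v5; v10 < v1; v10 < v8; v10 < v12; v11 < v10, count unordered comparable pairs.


A comparable pair {a,b} has a < b or b < a in the order.
Count unordered pairs where one element is strictly below the other.
Examples: {v0,v1}, {v0,v8}, {v0,v10}, {v0,v12}, ...
Total comparable pairs: 31


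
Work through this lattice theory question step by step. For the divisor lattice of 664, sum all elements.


sigma(n) = sum of divisors.
Divisors of 664: [1, 2, 4, 8, 83, 166, 332, 664]
Sum = 1260


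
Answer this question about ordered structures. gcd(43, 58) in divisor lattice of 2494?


Meet=gcd.
gcd(43,58)=1


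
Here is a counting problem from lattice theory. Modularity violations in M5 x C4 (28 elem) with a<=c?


Modular law: if a <= c then a v (b ^ c) = (a v b) ^ c.
Check all triples (a,b,c) with a <= c among 28 elements.
This lattice is modular (diamonds M_m and their chain-products are modular).
Total violating triples: 0


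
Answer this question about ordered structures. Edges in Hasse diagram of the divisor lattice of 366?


A cover relation a -< b holds when a < b with no c strictly between.
Cover relations:
  1 -< 2
  1 -< 3
  1 -< 61
  2 -< 6
  2 -< 122
  3 -< 6
  3 -< 183
  6 -< 366
  ...4 more
Total: 12


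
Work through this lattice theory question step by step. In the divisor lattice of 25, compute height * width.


Height = length of longest chain minus 1; width = size of largest antichain.
A maximum chain: 1 | 5 | 25  (height 2).
A maximum antichain: {1}  (width 1).
Product = 2 * 1 = 2


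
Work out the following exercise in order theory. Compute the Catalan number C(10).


C(n) = C(2n, n) / (n+1).
C(20, 10) = 184756
C(10) = 184756 / 11 = 16796


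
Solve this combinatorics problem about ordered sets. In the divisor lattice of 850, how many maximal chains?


A maximal chain goes from the minimum element to a maximal element via cover relations.
Counting all min-to-max paths in the cover graph.
Total maximal chains: 12


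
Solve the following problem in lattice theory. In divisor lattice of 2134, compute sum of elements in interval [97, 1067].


Interval [97,1067] in divisors of 2134: [97, 1067]
Sum = 1164


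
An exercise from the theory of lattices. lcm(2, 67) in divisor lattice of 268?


Join=lcm.
gcd(2,67)=1
lcm=134


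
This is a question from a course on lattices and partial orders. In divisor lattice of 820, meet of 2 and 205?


In a divisor lattice, meet = gcd (greatest common divisor).
By Euclidean algorithm or factoring: gcd(2,205) = 1


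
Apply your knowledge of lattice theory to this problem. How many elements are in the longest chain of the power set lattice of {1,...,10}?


A chain is a totally ordered subset; we count the number of elements in a maximum chain.
Compute, for each element x, the size of the longest chain ending at x:
  {}: 1
  {1}: 2
  {2}: 2
  {3}: 2
  {4}: 2
  {5}: 2
  ...
A maximum chain: {} < {1} < {1,2} < {1,2,3} < {1,2,3,4} < {1,2,3,4,5} < {1,2,3,4,5,6} < {1,2,3,4,5,6,7} < {1,2,3,4,5,6,7,8} < {1,2,3,4,5,6,7,8,9} < {1,2,3,4,5,6,7,8,9,10}
Number of elements in the longest chain: 11


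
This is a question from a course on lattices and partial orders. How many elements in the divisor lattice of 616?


Divisors of 616: [1, 2, 4, 7, 8, 11, 14, 22, 28, 44, 56, 77, 88, 154, 308, 616]
Count: 16


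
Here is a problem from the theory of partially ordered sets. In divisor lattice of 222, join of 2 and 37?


In a divisor lattice, join = lcm (least common multiple).
gcd(2,37) = 1
lcm(2,37) = 2*37/gcd = 74/1 = 74


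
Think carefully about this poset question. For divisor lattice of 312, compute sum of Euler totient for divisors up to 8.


Divisors of 312 up to 8: [1, 2, 3, 4, 6, 8]
phi values: [1, 1, 2, 2, 2, 4]
Sum = 12


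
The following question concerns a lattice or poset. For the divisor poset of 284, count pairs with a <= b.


The order relation is {(a,b) : a <= b}, reflexive so it includes (a,a).
Examples: (1,1), (1,142), (1,2), (1,284), (1,4), ...
Total ordered pairs: 18


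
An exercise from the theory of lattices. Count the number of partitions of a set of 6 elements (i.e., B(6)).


B(n) = number of set partitions of an n-element set.
B(n) satisfies the recurrence: B(n+1) = sum_k C(n,k)*B(k).
B(6) = 203


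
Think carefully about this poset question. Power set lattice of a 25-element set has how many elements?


Power set = 2^n.
2^25 = 33554432


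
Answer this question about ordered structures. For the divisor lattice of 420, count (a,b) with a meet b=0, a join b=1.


Complement pair (a,b): a meet b = bottom, a join b = top.
Here: gcd(a,b)=1 and lcm(a,b)=420, i.e. a*b=420 with a,b coprime.
Pairs found: (1,420), (3,140), (4,105), (5,84), ... (12 more)
Total ordered pairs: 16


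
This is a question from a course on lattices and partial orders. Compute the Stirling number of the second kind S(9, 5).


S(n,k) = k*S(n-1,k) + S(n-1,k-1).
S(8,5) = 1050, S(8,4) = 1701
S(9,5) = 5*1050 + 1701 = 5250 + 1701
S(9,5) = 6951


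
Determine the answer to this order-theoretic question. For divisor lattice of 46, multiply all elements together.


Divisors of 46: [1, 2, 23, 46]
Product = n^(d(n)/2) = 46^(4/2)
Product = 2116


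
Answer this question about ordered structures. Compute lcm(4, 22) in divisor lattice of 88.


In a divisor lattice, join = lcm (least common multiple).
gcd(4,22) = 2
lcm(4,22) = 4*22/gcd = 88/2 = 44


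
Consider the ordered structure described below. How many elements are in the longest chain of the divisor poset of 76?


A chain is a totally ordered subset; we count the number of elements in a maximum chain.
Compute, for each element x, the size of the longest chain ending at x:
  1: 1
  2: 2
  19: 2
  4: 3
  38: 3
  76: 4
A maximum chain: 1 < 2 < 4 < 76
Number of elements in the longest chain: 4


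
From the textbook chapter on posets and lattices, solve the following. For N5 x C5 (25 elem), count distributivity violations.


Distributive law: a ^ (b v c) = (a ^ b) v (a ^ c).
Check all 25^3 = 15625 ordered triples (a,b,c).
  e.g. a=(b,0), b=(a,0), c=(c,0): lhs=(b,0) != rhs=(a,0)
  e.g. a=(b,0), b=(a,0), c=(c,1): lhs=(b,0) != rhs=(a,0)
Total violating triples: 250


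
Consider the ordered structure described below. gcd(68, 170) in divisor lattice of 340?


Meet=gcd.
gcd(68,170)=34


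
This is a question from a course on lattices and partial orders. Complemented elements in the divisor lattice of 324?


An element a is complemented if some b has a meet b = bottom, a join b = top.
a is complemented iff gcd(a, n/a)=1, i.e. a is a unitary divisor of 324.
Complemented elements: 1, 4, 81, 324
Count: 4


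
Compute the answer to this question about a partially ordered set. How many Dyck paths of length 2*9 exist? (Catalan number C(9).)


C(n) = C(2n, n) / (n+1).
C(18, 9) = 48620
C(9) = 48620 / 10 = 4862


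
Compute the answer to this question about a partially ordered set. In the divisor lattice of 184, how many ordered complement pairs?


Complement pair (a,b): a meet b = bottom, a join b = top.
Here: gcd(a,b)=1 and lcm(a,b)=184, i.e. a*b=184 with a,b coprime.
Pairs found: (1,184), (8,23), (23,8), (184,1)
Total ordered pairs: 4


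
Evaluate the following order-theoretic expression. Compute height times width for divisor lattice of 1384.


Height = length of longest chain minus 1; width = size of largest antichain.
A maximum chain: 1 | 173 | 346 | 692 | 1384  (height 4).
A maximum antichain: {2, 173}  (width 2).
Product = 4 * 2 = 8


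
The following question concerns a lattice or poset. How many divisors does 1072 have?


Divisors of 1072: [1, 2, 4, 8, 16, 67, 134, 268, 536, 1072]
Count: 10


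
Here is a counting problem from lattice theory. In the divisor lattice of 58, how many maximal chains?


A maximal chain goes from the minimum element to a maximal element via cover relations.
Counting all min-to-max paths in the cover graph.
Total maximal chains: 2


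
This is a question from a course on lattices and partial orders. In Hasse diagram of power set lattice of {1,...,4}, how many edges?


A cover relation a -< b holds when a < b with no c strictly between.
Cover relations:
  {} -< {1}
  {} -< {2}
  {} -< {3}
  {} -< {4}
  {1} -< {1,2}
  {1} -< {1,3}
  {1} -< {1,4}
  {2} -< {1,2}
  ...24 more
Total: 32


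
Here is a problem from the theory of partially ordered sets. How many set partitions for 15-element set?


B(n) = number of set partitions of an n-element set.
B(n) satisfies the recurrence: B(n+1) = sum_k C(n,k)*B(k).
B(15) = 1382958545


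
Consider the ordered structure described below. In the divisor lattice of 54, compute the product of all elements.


Divisors of 54: [1, 2, 3, 6, 9, 18, 27, 54]
Product = n^(d(n)/2) = 54^(8/2)
Product = 8503056


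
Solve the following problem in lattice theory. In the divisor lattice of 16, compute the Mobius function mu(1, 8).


In a divisor lattice, mu(a,b) = mu(b/a) where mu is the classical Mobius function.
b/a = 8/1 = 8
Prime factorization of 8: primes [2]
8 is not squarefree, so mu(8) = 0


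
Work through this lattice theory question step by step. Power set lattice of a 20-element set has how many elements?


Power set = 2^n.
2^20 = 1048576


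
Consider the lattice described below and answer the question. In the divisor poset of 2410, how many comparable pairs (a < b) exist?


A comparable pair {a,b} has a < b or b < a in the order.
Count unordered pairs where one element is strictly below the other.
Examples: {1,2}, {1,5}, {1,10}, {1,241}, ...
Total comparable pairs: 19


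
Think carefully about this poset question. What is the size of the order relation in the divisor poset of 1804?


The order relation is {(a,b) : a <= b}, reflexive so it includes (a,a).
Examples: (1,1), (1,11), (1,164), (1,1804), (1,2), ...
Total ordered pairs: 54


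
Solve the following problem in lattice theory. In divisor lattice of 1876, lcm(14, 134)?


Join=lcm.
gcd(14,134)=2
lcm=938


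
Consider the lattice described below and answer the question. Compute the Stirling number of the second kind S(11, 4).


S(n,k) = k*S(n-1,k) + S(n-1,k-1).
S(10,4) = 34105, S(10,3) = 9330
S(11,4) = 4*34105 + 9330 = 136420 + 9330
S(11,4) = 145750


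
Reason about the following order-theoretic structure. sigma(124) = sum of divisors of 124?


sigma(n) = sum of divisors.
Divisors of 124: [1, 2, 4, 31, 62, 124]
Sum = 224


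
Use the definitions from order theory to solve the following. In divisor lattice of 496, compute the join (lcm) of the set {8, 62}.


In a divisor lattice, join = lcm (least common multiple).
Compute lcm iteratively: start with first element, then lcm(current, next).
Elements: [8, 62]
lcm(8,62) = 248
Final lcm = 248


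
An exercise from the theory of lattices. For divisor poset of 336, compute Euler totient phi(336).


phi(n) = n * prod_{p|n} (1 - 1/p).
Prime divisors of 336: [2, 3, 7]
phi(336) = 336 * (1 - 1/2) * (1 - 1/3) * (1 - 1/7)
phi(336) = 96


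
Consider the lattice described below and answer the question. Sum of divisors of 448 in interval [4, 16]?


Interval [4,16] in divisors of 448: [4, 8, 16]
Sum = 28


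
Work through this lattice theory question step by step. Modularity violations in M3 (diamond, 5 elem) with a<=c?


Modular law: if a <= c then a v (b ^ c) = (a v b) ^ c.
Check all triples (a,b,c) with a <= c among 5 elements.
This lattice is modular (diamonds M_m and their chain-products are modular).
Total violating triples: 0
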